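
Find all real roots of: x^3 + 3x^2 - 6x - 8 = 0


Let p(x) = x^3 + 3x^2 - 6x - 8. By the rational root theorem (leading coefficient 1), any rational root is an integer divisor of 8: try ±1, ±2, ... in turn.
Test x = 1: value = -10 ≠ 0.
Test x = -1: value = 0 ✓, so (x + 1) is a factor.
Synthetic division by (x + 1): bring down 1; 1(-1) + 3 = 2; 2(-1) - 6 = -8; (-8)(-1) - 8 = 0 → quotient x^2 + 2x - 8, remainder 0.
Solve the quadratic x^2 + 2x - 8 = 0: discriminant = 2^2 - 4(1)(-8) = 4 + 32 = 36.
sqrt(36) = 6, so x = (-2 ± 6)/2: x = 2 or x = -4.

x = -4, x = -1, x = 2


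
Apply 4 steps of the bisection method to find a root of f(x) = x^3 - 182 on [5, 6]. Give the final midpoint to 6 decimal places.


f(x) = x^3 - 182
f(5) = -57 < 0
f(6) = 34 > 0

Step 1: midpoint = (5.000000 + 6.000000)/2 = 5.500000
  f(5.500000) = -15.625000
  f(mid) < 0, so root is in [5.500000, 6.000000]

Step 2: midpoint = (5.500000 + 6.000000)/2 = 5.750000
  f(5.750000) = 8.109375
  f(mid) > 0, so root is in [5.500000, 5.750000]

Step 3: midpoint = (5.500000 + 5.750000)/2 = 5.625000
  f(5.625000) = -4.021484
  f(mid) < 0, so root is in [5.625000, 5.750000]

Step 4: midpoint = (5.625000 + 5.750000)/2 = 5.687500
  f(5.687500) = 1.977295
  f(mid) > 0, so root is in [5.625000, 5.687500]

midpoint = 5.687500


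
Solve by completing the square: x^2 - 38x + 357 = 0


Start: x^2 - 38x + 357 = 0
Move constant: x^2 - 38x = -357
Half of -38 is -19, squared is 361
Add 361 to both sides: x^2 - 38x + 361 = 4
(x - 19)^2 = 4
x - 19 = ±2
x = 19 + 2 = 21 or x = 19 - 2 = 17

x = 17, x = 21


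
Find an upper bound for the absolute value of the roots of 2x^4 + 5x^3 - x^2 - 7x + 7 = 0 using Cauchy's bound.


Cauchy's bound: all roots r satisfy |r| <= 1 + max(|a_i/a_n|) for i = 0,...,n-1
where a_n is the leading coefficient.

Coefficients: [2, 5, -1, -7, 7]
Leading coefficient a_n = 2
Ratios |a_i/a_n|: 5/2, 1/2, 7/2, 7/2
Maximum ratio: 7/2
Cauchy's bound: |r| <= 1 + 7/2 = 9/2

Upper bound = 9/2


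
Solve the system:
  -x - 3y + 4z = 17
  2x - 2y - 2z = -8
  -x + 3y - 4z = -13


Using Cramer's rule. Expand each determinant along the first row.
D  = (-1)*[(-2)*(-4) - (-2)*3] - (-3)*[2*(-4) - (-2)*(-1)] + 4*[2*3 - (-2)*(-1)]
  = (-1)*(14) - (-3)*(-10) + 4*(4) = -28
Dx = 17*[(-2)*(-4) - (-2)*3] - (-3)*[(-8)*(-4) - (-2)*(-13)] + 4*[(-8)*3 - (-2)*(-13)]
  = 17*(14) - (-3)*(6) + 4*(-50) = 56
Dy = (-1)*[(-8)*(-4) - (-2)*(-13)] - 17*[2*(-4) - (-2)*(-1)] + 4*[2*(-13) - (-8)*(-1)]
  = (-1)*(6) - 17*(-10) + 4*(-34) = 28
Dz = (-1)*[(-2)*(-13) - (-8)*3] - (-3)*[2*(-13) - (-8)*(-1)] + 17*[2*3 - (-2)*(-1)]
  = (-1)*(50) - (-3)*(-34) + 17*(4) = -84
x = Dx/D = 56/-28 = -2, y = Dy/D = 28/-28 = -1, z = Dz/D = -84/-28 = 3
Check eq1: (-1)(-2) + (-3)(-1) + (4)(3) = 17 = 17 ✓
Check eq2: (2)(-2) + (-2)(-1) + (-2)(3) = -8 = -8 ✓
Check eq3: (-1)(-2) + (3)(-1) + (-4)(3) = -13 = -13 ✓

x = -2, y = -1, z = 3


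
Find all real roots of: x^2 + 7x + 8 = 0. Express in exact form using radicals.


Using the quadratic formula: x = (-b ± sqrt(b^2 - 4ac)) / (2a)
Here a = 1, b = 7, c = 8
Discriminant = b^2 - 4ac = 7^2 - 4(1)(8) = 49 - 32 = 17
Since discriminant = 17 > 0, there are two real roots.
x = (-7 ± sqrt(17)) / 2
Numerically: x ≈ -1.4384 or x ≈ -5.5616

x = (-7 + sqrt(17)) / 2 or x = (-7 - sqrt(17)) / 2


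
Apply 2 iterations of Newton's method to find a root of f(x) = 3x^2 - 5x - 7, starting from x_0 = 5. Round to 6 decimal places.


Newton's method: x_(n+1) = x_n - f(x_n)/f'(x_n)
f(x) = 3x^2 - 5x - 7
f'(x) = 6x - 5

Iteration 1:
  f(5.000000) = 43.000000
  f'(5.000000) = 25.000000
  x_1 = 5.000000 - (43.000000)/(25.000000) = 3.280000

Iteration 2:
  f(3.280000) = 8.875200
  f'(3.280000) = 14.680000
  x_2 = 3.280000 - (8.875200)/(14.680000) = 2.675422

x_2 = 2.675422


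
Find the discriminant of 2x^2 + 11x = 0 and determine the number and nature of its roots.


For ax^2 + bx + c = 0, discriminant D = b^2 - 4ac
Here a = 2, b = 11, c = 0
D = (11)^2 - 4(2)(0) = 121 - 0 = 121

D = 121 > 0 and is a perfect square (sqrt = 11)
The equation has 2 distinct real rational roots.

Discriminant = 121, 2 distinct real rational roots


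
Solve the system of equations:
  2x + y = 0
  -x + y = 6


Using Cramer's rule:
Determinant D = (2)(1) - (-1)(1) = 2 + 1 = 3
Dx = (0)(1) - (6)(1) = 0 - 6 = -6
Dy = (2)(6) - (-1)(0) = 12 - 0 = 12
x = Dx/D = -6/3 = -2
y = Dy/D = 12/3 = 4

x = -2, y = 4


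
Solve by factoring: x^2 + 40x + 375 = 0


We need two numbers that multiply to 375 and add to 40.
Those numbers are 25 and 15 (since 25 * 15 = 375 and 25 + 15 = 40).
So x^2 + 40x + 375 = (x + 25)(x + 15) = 0
Setting each factor to zero: x = -25 or x = -15

x = -25, x = -15


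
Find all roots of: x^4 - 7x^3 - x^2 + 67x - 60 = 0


Let p(x) = x^4 - 7x^3 - x^2 + 67x - 60. By the rational root theorem (leading coefficient 1), any rational root is an integer divisor of 60: try ±1, ±2, ... in turn.
Test x = 1: value = 0 ✓, so (x - 1) is a factor.
Synthetic division by (x - 1): bring down 1; 1(1) - 7 = -6; (-6)(1) - 1 = -7; (-7)(1) + 67 = 60; 60(1) - 60 = 0 → quotient x^3 - 6x^2 - 7x + 60, remainder 0.
Continue with the quotient x^3 - 6x^2 - 7x + 60 (candidates must divide 60; re-test x = 1 first in case it repeats).
Test x = 1: value = 48 ≠ 0.
Test x = -1: value = 60 ≠ 0.
Test x = 2: value = 30 ≠ 0.
Test x = -2: value = 42 ≠ 0.
Test x = 3: value = 12 ≠ 0.
Test x = -3: value = 0 ✓, so (x + 3) is a factor.
Synthetic division by (x + 3): bring down 1; 1(-3) - 6 = -9; (-9)(-3) - 7 = 20; 20(-3) + 60 = 0 → quotient x^2 - 9x + 20, remainder 0.
Solve the quadratic x^2 - 9x + 20 = 0: discriminant = (-9)^2 - 4(1)(20) = 81 - 80 = 1.
sqrt(1) = 1, so x = (9 ± 1)/2: x = 5 or x = 4.
Collecting all roots found:

x = -3, x = 1, x = 4, x = 5


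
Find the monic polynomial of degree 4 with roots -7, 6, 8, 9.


A monic polynomial with roots -7, 6, 8, 9 is:
p(x) = (x + 7)(x - 6)(x - 8)(x - 9)
After multiplying by (x + 7): x + 7
After multiplying by (x - 6): x^2 + x - 42
After multiplying by (x - 8): x^3 - 7x^2 - 50x + 336
After multiplying by (x - 9): x^4 - 16x^3 + 13x^2 + 786x - 3024

x^4 - 16x^3 + 13x^2 + 786x - 3024


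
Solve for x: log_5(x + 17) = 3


Convert to exponential form: x + 17 = 5^3 = 125
x = 125 - 17 = 108
Check: log_5(108 + 17) = log_5(125) = log_5(125) = 3 ✓

x = 108


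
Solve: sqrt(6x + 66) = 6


Square both sides: 6x + 66 = 6^2 = 36
6x = 36 - 66 = -30
x = -5
Check: sqrt(6*(-5) + 66) = sqrt(36) = 6 ✓

x = -5


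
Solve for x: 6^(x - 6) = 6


Express both sides with the same base.
6 = 6^1
Since the bases match, equate exponents: x - 6 = 1
So x = 1 - (-6) = 7

x = 7


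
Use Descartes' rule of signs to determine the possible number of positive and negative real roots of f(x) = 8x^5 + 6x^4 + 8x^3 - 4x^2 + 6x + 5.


Descartes' rule of signs:

For positive roots, count sign changes in f(x) = 8x^5 + 6x^4 + 8x^3 - 4x^2 + 6x + 5:
Signs of coefficients: +, +, +, -, +, +
Number of sign changes: 2
Possible positive real roots: 2, 0

For negative roots, examine f(-x) = -8x^5 + 6x^4 - 8x^3 - 4x^2 - 6x + 5:
Signs of coefficients: -, +, -, -, -, +
Number of sign changes: 3
Possible negative real roots: 3, 1

Positive roots: 2 or 0; Negative roots: 3 or 1


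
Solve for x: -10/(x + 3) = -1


Multiply both sides by (x + 3): -10 = -1(x + 3)
Distribute: -10 = -x - 3
-x = -10 + 3 = -7
x = 7

x = 7


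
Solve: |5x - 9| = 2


An absolute value equation |expr| = 2 gives two cases:
Case 1: 5x - 9 = 2
  5x = 11, so x = 11/5
Case 2: 5x - 9 = -2
  5x = 7, so x = 7/5

x = 7/5, x = 11/5


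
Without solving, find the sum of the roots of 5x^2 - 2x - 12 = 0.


By Vieta's formulas for ax^2 + bx + c = 0:
  Sum of roots = -b/a
  Product of roots = c/a

Here a = 5, b = -2, c = -12
Sum = -(-2)/5 = 2/5
Product = -12/5 = -12/5

Sum = 2/5


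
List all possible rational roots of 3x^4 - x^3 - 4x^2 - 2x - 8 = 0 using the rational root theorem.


Rational root theorem: possible roots are ±p/q where:
  p divides the constant term (-8): p ∈ {1, 2, 4, 8}
  q divides the leading coefficient (3): q ∈ {1, 3}

All possible rational roots: -8, -4, -8/3, -2, -4/3, -1, -2/3, -1/3, 1/3, 2/3, 1, 4/3, 2, 8/3, 4, 8

-8, -4, -8/3, -2, -4/3, -1, -2/3, -1/3, 1/3, 2/3, 1, 4/3, 2, 8/3, 4, 8


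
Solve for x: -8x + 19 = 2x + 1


Starting with: -8x + 19 = 2x + 1
Move all x terms to left: (-8 - 2)x = 1 - 19
Simplify: -10x = -18
Divide both sides by -10: x = 9/5

x = 9/5


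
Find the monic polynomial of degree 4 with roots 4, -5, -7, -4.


A monic polynomial with roots 4, -5, -7, -4 is:
p(x) = (x - 4)(x + 5)(x + 7)(x + 4)
After multiplying by (x - 4): x - 4
After multiplying by (x + 5): x^2 + x - 20
After multiplying by (x + 7): x^3 + 8x^2 - 13x - 140
After multiplying by (x + 4): x^4 + 12x^3 + 19x^2 - 192x - 560

x^4 + 12x^3 + 19x^2 - 192x - 560


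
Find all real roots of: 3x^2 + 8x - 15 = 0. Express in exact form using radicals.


Using the quadratic formula: x = (-b ± sqrt(b^2 - 4ac)) / (2a)
Here a = 3, b = 8, c = -15
Discriminant = b^2 - 4ac = 8^2 - 4(3)(-15) = 64 + 180 = 244
Since discriminant = 244 > 0, there are two real roots.
x = (-8 ± 2*sqrt(61)) / 6
Simplifying: x = (-4 ± sqrt(61)) / 3
Numerically: x ≈ 1.2701 or x ≈ -3.9367

x = (-4 + sqrt(61)) / 3 or x = (-4 - sqrt(61)) / 3


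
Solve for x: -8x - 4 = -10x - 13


Starting with: -8x - 4 = -10x - 13
Move all x terms to left: (-8 + 10)x = -13 + 4
Simplify: 2x = -9
Divide both sides by 2: x = -9/2

x = -9/2


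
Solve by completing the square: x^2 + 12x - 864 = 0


Start: x^2 + 12x - 864 = 0
Move constant: x^2 + 12x = 864
Half of 12 is 6, squared is 36
Add 36 to both sides: x^2 + 12x + 36 = 900
(x + 6)^2 = 900
x + 6 = ±30
x = -6 + 30 = 24 or x = -6 - 30 = -36

x = -36, x = 24


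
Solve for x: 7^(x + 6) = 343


Express both sides with the same base.
343 = 7^3
Since the bases match, equate exponents: x + 6 = 3
So x = 3 - (6) = -3

x = -3


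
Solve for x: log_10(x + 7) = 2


Convert to exponential form: x + 7 = 10^2 = 100
x = 100 - 7 = 93
Check: log_10(93 + 7) = log_10(100) = log_10(100) = 2 ✓

x = 93


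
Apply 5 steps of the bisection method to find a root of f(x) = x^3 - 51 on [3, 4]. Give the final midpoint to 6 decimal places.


f(x) = x^3 - 51
f(3) = -24 < 0
f(4) = 13 > 0

Step 1: midpoint = (3.000000 + 4.000000)/2 = 3.500000
  f(3.500000) = -8.125000
  f(mid) < 0, so root is in [3.500000, 4.000000]

Step 2: midpoint = (3.500000 + 4.000000)/2 = 3.750000
  f(3.750000) = 1.734375
  f(mid) > 0, so root is in [3.500000, 3.750000]

Step 3: midpoint = (3.500000 + 3.750000)/2 = 3.625000
  f(3.625000) = -3.365234
  f(mid) < 0, so root is in [3.625000, 3.750000]

Step 4: midpoint = (3.625000 + 3.750000)/2 = 3.687500
  f(3.687500) = -0.858643
  f(mid) < 0, so root is in [3.687500, 3.750000]

Step 5: midpoint = (3.687500 + 3.750000)/2 = 3.718750
  f(3.718750) = 0.426971
  f(mid) > 0, so root is in [3.687500, 3.718750]

midpoint = 3.718750


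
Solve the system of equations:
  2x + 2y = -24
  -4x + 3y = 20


Using Cramer's rule:
Determinant D = (2)(3) - (-4)(2) = 6 + 8 = 14
Dx = (-24)(3) - (20)(2) = -72 - 40 = -112
Dy = (2)(20) - (-4)(-24) = 40 - 96 = -56
x = Dx/D = -112/14 = -8
y = Dy/D = -56/14 = -4

x = -8, y = -4


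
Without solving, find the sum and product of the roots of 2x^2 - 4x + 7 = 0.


By Vieta's formulas for ax^2 + bx + c = 0:
  Sum of roots = -b/a
  Product of roots = c/a

Here a = 2, b = -4, c = 7
Sum = -(-4)/2 = 2
Product = 7/2 = 7/2

Sum = 2, Product = 7/2


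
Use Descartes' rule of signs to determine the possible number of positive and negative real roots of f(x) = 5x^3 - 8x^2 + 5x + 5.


Descartes' rule of signs:

For positive roots, count sign changes in f(x) = 5x^3 - 8x^2 + 5x + 5:
Signs of coefficients: +, -, +, +
Number of sign changes: 2
Possible positive real roots: 2, 0

For negative roots, examine f(-x) = -5x^3 - 8x^2 - 5x + 5:
Signs of coefficients: -, -, -, +
Number of sign changes: 1
Possible negative real roots: 1

Positive roots: 2 or 0; Negative roots: 1


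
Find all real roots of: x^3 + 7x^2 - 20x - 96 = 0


Let p(x) = x^3 + 7x^2 - 20x - 96. By the rational root theorem (leading coefficient 1), any rational root is an integer divisor of 96: try ±1, ±2, ... in turn.
Test x = 1: value = -108 ≠ 0.
Test x = -1: value = -70 ≠ 0.
Test x = 2: value = -100 ≠ 0.
Test x = -2: value = -36 ≠ 0.
Test x = 3: value = -66 ≠ 0.
Test x = -3: value = 0 ✓, so (x + 3) is a factor.
Synthetic division by (x + 3): bring down 1; 1(-3) + 7 = 4; 4(-3) - 20 = -32; (-32)(-3) - 96 = 0 → quotient x^2 + 4x - 32, remainder 0.
Solve the quadratic x^2 + 4x - 32 = 0: discriminant = 4^2 - 4(1)(-32) = 16 + 128 = 144.
sqrt(144) = 12, so x = (-4 ± 12)/2: x = 4 or x = -8.

x = -8, x = -3, x = 4


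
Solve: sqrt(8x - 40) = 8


Square both sides: 8x - 40 = 8^2 = 64
8x = 64 + 40 = 104
x = 13
Check: sqrt(8*13 - 40) = sqrt(64) = 8 ✓

x = 13


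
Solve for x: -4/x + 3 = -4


Subtract 3 from both sides: -4/x = -7
Multiply both sides by x: -4 = -7 * x
Divide by -7: x = 4/7

x = 4/7


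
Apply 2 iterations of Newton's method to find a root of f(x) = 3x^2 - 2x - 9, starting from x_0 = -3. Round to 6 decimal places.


Newton's method: x_(n+1) = x_n - f(x_n)/f'(x_n)
f(x) = 3x^2 - 2x - 9
f'(x) = 6x - 2

Iteration 1:
  f(-3.000000) = 24.000000
  f'(-3.000000) = -20.000000
  x_1 = -3.000000 - (24.000000)/(-20.000000) = -1.800000

Iteration 2:
  f(-1.800000) = 4.320000
  f'(-1.800000) = -12.800000
  x_2 = -1.800000 - (4.320000)/(-12.800000) = -1.462500

x_2 = -1.462500


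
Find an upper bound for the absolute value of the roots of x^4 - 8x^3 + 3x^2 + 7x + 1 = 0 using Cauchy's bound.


Cauchy's bound: all roots r satisfy |r| <= 1 + max(|a_i/a_n|) for i = 0,...,n-1
where a_n is the leading coefficient.

Coefficients: [1, -8, 3, 7, 1]
Leading coefficient a_n = 1
Ratios |a_i/a_n|: 8, 3, 7, 1
Maximum ratio: 8
Cauchy's bound: |r| <= 1 + 8 = 9

Upper bound = 9


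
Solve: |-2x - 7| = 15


An absolute value equation |expr| = 15 gives two cases:
Case 1: -2x - 7 = 15
  -2x = 22, so x = -11
Case 2: -2x - 7 = -15
  -2x = -8, so x = 4

x = -11, x = 4


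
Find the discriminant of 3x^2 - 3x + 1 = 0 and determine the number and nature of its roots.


For ax^2 + bx + c = 0, discriminant D = b^2 - 4ac
Here a = 3, b = -3, c = 1
D = (-3)^2 - 4(3)(1) = 9 - 12 = -3

D = -3 < 0
The equation has no real roots (2 complex conjugate roots).

Discriminant = -3, no real roots (2 complex conjugate roots)


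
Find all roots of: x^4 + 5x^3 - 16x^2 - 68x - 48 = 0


Let p(x) = x^4 + 5x^3 - 16x^2 - 68x - 48. By the rational root theorem (leading coefficient 1), any rational root is an integer divisor of 48: try ±1, ±2, ... in turn.
Test x = 1: value = -126 ≠ 0.
Test x = -1: value = 0 ✓, so (x + 1) is a factor.
Synthetic division by (x + 1): bring down 1; 1(-1) + 5 = 4; 4(-1) - 16 = -20; (-20)(-1) - 68 = -48; (-48)(-1) - 48 = 0 → quotient x^3 + 4x^2 - 20x - 48, remainder 0.
Continue with the quotient x^3 + 4x^2 - 20x - 48 (candidates must divide 48; re-test x = -1 first in case it repeats).
Test x = -1: value = -25 ≠ 0.
Test x = 2: value = -64 ≠ 0.
Test x = -2: value = 0 ✓, so (x + 2) is a factor.
Synthetic division by (x + 2): bring down 1; 1(-2) + 4 = 2; 2(-2) - 20 = -24; (-24)(-2) - 48 = 0 → quotient x^2 + 2x - 24, remainder 0.
Solve the quadratic x^2 + 2x - 24 = 0: discriminant = 2^2 - 4(1)(-24) = 4 + 96 = 100.
sqrt(100) = 10, so x = (-2 ± 10)/2: x = 4 or x = -6.
Collecting all roots found:

x = -6, x = -2, x = -1, x = 4


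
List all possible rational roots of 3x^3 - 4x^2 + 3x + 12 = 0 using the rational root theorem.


Rational root theorem: possible roots are ±p/q where:
  p divides the constant term (12): p ∈ {1, 2, 3, 4, 6, 12}
  q divides the leading coefficient (3): q ∈ {1, 3}

All possible rational roots: -12, -6, -4, -3, -2, -4/3, -1, -2/3, -1/3, 1/3, 2/3, 1, 4/3, 2, 3, 4, 6, 12

-12, -6, -4, -3, -2, -4/3, -1, -2/3, -1/3, 1/3, 2/3, 1, 4/3, 2, 3, 4, 6, 12


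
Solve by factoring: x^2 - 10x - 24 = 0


We need two numbers that multiply to -24 and add to -10.
Those numbers are -12 and 2 (since (-12) * 2 = -24 and (-12) + 2 = -10).
So x^2 - 10x - 24 = (x - 12)(x + 2) = 0
Setting each factor to zero: x = 12 or x = -2

x = -2, x = 12


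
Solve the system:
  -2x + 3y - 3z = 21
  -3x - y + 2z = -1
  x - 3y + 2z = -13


Using Cramer's rule. Expand each determinant along the first row.
D  = (-2)*[(-1)*2 - 2*(-3)] - 3*[(-3)*2 - 2*1] + (-3)*[(-3)*(-3) - (-1)*1]
  = (-2)*(4) - 3*(-8) + (-3)*(10) = -14
Dx = 21*[(-1)*2 - 2*(-3)] - 3*[(-1)*2 - 2*(-13)] + (-3)*[(-1)*(-3) - (-1)*(-13)]
  = 21*(4) - 3*(24) + (-3)*(-10) = 42
Dy = (-2)*[(-1)*2 - 2*(-13)] - 21*[(-3)*2 - 2*1] + (-3)*[(-3)*(-13) - (-1)*1]
  = (-2)*(24) - 21*(-8) + (-3)*(40) = 0
Dz = (-2)*[(-1)*(-13) - (-1)*(-3)] - 3*[(-3)*(-13) - (-1)*1] + 21*[(-3)*(-3) - (-1)*1]
  = (-2)*(10) - 3*(40) + 21*(10) = 70
x = Dx/D = 42/-14 = -3, y = Dy/D = 0/-14 = 0, z = Dz/D = 70/-14 = -5
Check eq1: (-2)(-3) + (3)(0) + (-3)(-5) = 21 = 21 ✓
Check eq2: (-3)(-3) + (-1)(0) + (2)(-5) = -1 = -1 ✓
Check eq3: (1)(-3) + (-3)(0) + (2)(-5) = -13 = -13 ✓

x = -3, y = 0, z = -5


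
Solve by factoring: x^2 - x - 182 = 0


We need two numbers that multiply to -182 and add to -1.
Those numbers are -14 and 13 (since (-14) * 13 = -182 and (-14) + 13 = -1).
So x^2 - x - 182 = (x - 14)(x + 13) = 0
Setting each factor to zero: x = 14 or x = -13

x = -13, x = 14


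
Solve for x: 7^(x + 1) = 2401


Express both sides with the same base.
2401 = 7^4
Since the bases match, equate exponents: x + 1 = 4
So x = 4 - (1) = 3

x = 3


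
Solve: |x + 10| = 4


An absolute value equation |expr| = 4 gives two cases:
Case 1: x + 10 = 4
  x = -6, so x = -6
Case 2: x + 10 = -4
  x = -14, so x = -14

x = -14, x = -6


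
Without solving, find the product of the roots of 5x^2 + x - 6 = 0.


By Vieta's formulas for ax^2 + bx + c = 0:
  Sum of roots = -b/a
  Product of roots = c/a

Here a = 5, b = 1, c = -6
Sum = -(1)/5 = -1/5
Product = -6/5 = -6/5

Product = -6/5


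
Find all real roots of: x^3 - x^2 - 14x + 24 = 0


Let p(x) = x^3 - x^2 - 14x + 24. By the rational root theorem (leading coefficient 1), any rational root is an integer divisor of 24: try ±1, ±2, ... in turn.
Test x = 1: value = 10 ≠ 0.
Test x = -1: value = 36 ≠ 0.
Test x = 2: value = 0 ✓, so (x - 2) is a factor.
Synthetic division by (x - 2): bring down 1; 1(2) - 1 = 1; 1(2) - 14 = -12; (-12)(2) + 24 = 0 → quotient x^2 + x - 12, remainder 0.
Solve the quadratic x^2 + x - 12 = 0: discriminant = 1^2 - 4(1)(-12) = 1 + 48 = 49.
sqrt(49) = 7, so x = (-1 ± 7)/2: x = 3 or x = -4.

x = -4, x = 2, x = 3


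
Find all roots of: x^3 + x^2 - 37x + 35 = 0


Let p(x) = x^3 + x^2 - 37x + 35. By the rational root theorem (leading coefficient 1), any rational root is an integer divisor of 35: try ±1, ±2, ... in turn.
Test x = 1: value = 0 ✓, so (x - 1) is a factor.
Synthetic division by (x - 1): bring down 1; 1(1) + 1 = 2; 2(1) - 37 = -35; (-35)(1) + 35 = 0 → quotient x^2 + 2x - 35, remainder 0.
Solve the quadratic x^2 + 2x - 35 = 0: discriminant = 2^2 - 4(1)(-35) = 4 + 140 = 144.
sqrt(144) = 12, so x = (-2 ± 12)/2: x = 5 or x = -7.
Collecting all roots found:

x = -7, x = 1, x = 5


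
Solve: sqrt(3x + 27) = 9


Square both sides: 3x + 27 = 9^2 = 81
3x = 81 - 27 = 54
x = 18
Check: sqrt(3*18 + 27) = sqrt(81) = 9 ✓

x = 18


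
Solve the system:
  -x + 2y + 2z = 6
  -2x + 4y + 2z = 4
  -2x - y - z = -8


Using Cramer's rule. Expand each determinant along the first row.
D  = (-1)*[4*(-1) - 2*(-1)] - 2*[(-2)*(-1) - 2*(-2)] + 2*[(-2)*(-1) - 4*(-2)]
  = (-1)*(-2) - 2*(6) + 2*(10) = 10
Dx = 6*[4*(-1) - 2*(-1)] - 2*[4*(-1) - 2*(-8)] + 2*[4*(-1) - 4*(-8)]
  = 6*(-2) - 2*(12) + 2*(28) = 20
Dy = (-1)*[4*(-1) - 2*(-8)] - 6*[(-2)*(-1) - 2*(-2)] + 2*[(-2)*(-8) - 4*(-2)]
  = (-1)*(12) - 6*(6) + 2*(24) = 0
Dz = (-1)*[4*(-8) - 4*(-1)] - 2*[(-2)*(-8) - 4*(-2)] + 6*[(-2)*(-1) - 4*(-2)]
  = (-1)*(-28) - 2*(24) + 6*(10) = 40
x = Dx/D = 20/10 = 2, y = Dy/D = 0/10 = 0, z = Dz/D = 40/10 = 4
Check eq1: (-1)(2) + (2)(0) + (2)(4) = 6 = 6 ✓
Check eq2: (-2)(2) + (4)(0) + (2)(4) = 4 = 4 ✓
Check eq3: (-2)(2) + (-1)(0) + (-1)(4) = -8 = -8 ✓

x = 2, y = 0, z = 4


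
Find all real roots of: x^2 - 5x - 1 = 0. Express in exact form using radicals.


Using the quadratic formula: x = (-b ± sqrt(b^2 - 4ac)) / (2a)
Here a = 1, b = -5, c = -1
Discriminant = b^2 - 4ac = (-5)^2 - 4(1)(-1) = 25 + 4 = 29
Since discriminant = 29 > 0, there are two real roots.
x = (5 ± sqrt(29)) / 2
Numerically: x ≈ 5.1926 or x ≈ -0.1926

x = (5 + sqrt(29)) / 2 or x = (5 - sqrt(29)) / 2


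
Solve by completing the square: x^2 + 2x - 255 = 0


Start: x^2 + 2x - 255 = 0
Move constant: x^2 + 2x = 255
Half of 2 is 1, squared is 1
Add 1 to both sides: x^2 + 2x + 1 = 256
(x + 1)^2 = 256
x + 1 = ±16
x = -1 + 16 = 15 or x = -1 - 16 = -17

x = -17, x = 15


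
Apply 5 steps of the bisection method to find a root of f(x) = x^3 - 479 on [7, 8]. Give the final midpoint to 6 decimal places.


f(x) = x^3 - 479
f(7) = -136 < 0
f(8) = 33 > 0

Step 1: midpoint = (7.000000 + 8.000000)/2 = 7.500000
  f(7.500000) = -57.125000
  f(mid) < 0, so root is in [7.500000, 8.000000]

Step 2: midpoint = (7.500000 + 8.000000)/2 = 7.750000
  f(7.750000) = -13.515625
  f(mid) < 0, so root is in [7.750000, 8.000000]

Step 3: midpoint = (7.750000 + 8.000000)/2 = 7.875000
  f(7.875000) = 9.373047
  f(mid) > 0, so root is in [7.750000, 7.875000]

Step 4: midpoint = (7.750000 + 7.875000)/2 = 7.812500
  f(7.812500) = -2.162842
  f(mid) < 0, so root is in [7.812500, 7.875000]

Step 5: midpoint = (7.812500 + 7.875000)/2 = 7.843750
  f(7.843750) = 3.582123
  f(mid) > 0, so root is in [7.812500, 7.843750]

midpoint = 7.843750


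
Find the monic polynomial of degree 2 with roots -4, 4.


A monic polynomial with roots -4, 4 is:
p(x) = (x + 4)(x - 4)
After multiplying by (x + 4): x + 4
After multiplying by (x - 4): x^2 - 16

x^2 - 16


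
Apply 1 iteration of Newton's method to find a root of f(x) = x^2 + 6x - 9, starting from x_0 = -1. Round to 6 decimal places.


Newton's method: x_(n+1) = x_n - f(x_n)/f'(x_n)
f(x) = x^2 + 6x - 9
f'(x) = 2x + 6

Iteration 1:
  f(-1.000000) = -14.000000
  f'(-1.000000) = 4.000000
  x_1 = -1.000000 - (-14.000000)/(4.000000) = 2.500000

x_1 = 2.500000


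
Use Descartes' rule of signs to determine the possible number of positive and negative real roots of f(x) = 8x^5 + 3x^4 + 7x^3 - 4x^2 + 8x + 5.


Descartes' rule of signs:

For positive roots, count sign changes in f(x) = 8x^5 + 3x^4 + 7x^3 - 4x^2 + 8x + 5:
Signs of coefficients: +, +, +, -, +, +
Number of sign changes: 2
Possible positive real roots: 2, 0

For negative roots, examine f(-x) = -8x^5 + 3x^4 - 7x^3 - 4x^2 - 8x + 5:
Signs of coefficients: -, +, -, -, -, +
Number of sign changes: 3
Possible negative real roots: 3, 1

Positive roots: 2 or 0; Negative roots: 3 or 1


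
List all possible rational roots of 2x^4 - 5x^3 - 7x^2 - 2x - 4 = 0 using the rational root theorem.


Rational root theorem: possible roots are ±p/q where:
  p divides the constant term (-4): p ∈ {1, 2, 4}
  q divides the leading coefficient (2): q ∈ {1, 2}

All possible rational roots: -4, -2, -1, -1/2, 1/2, 1, 2, 4

-4, -2, -1, -1/2, 1/2, 1, 2, 4


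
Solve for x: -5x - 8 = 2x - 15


Starting with: -5x - 8 = 2x - 15
Move all x terms to left: (-5 - 2)x = -15 + 8
Simplify: -7x = -7
Divide both sides by -7: x = 1

x = 1


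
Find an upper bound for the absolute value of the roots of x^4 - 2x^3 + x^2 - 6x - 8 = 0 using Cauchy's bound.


Cauchy's bound: all roots r satisfy |r| <= 1 + max(|a_i/a_n|) for i = 0,...,n-1
where a_n is the leading coefficient.

Coefficients: [1, -2, 1, -6, -8]
Leading coefficient a_n = 1
Ratios |a_i/a_n|: 2, 1, 6, 8
Maximum ratio: 8
Cauchy's bound: |r| <= 1 + 8 = 9

Upper bound = 9


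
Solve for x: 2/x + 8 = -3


Subtract 8 from both sides: 2/x = -11
Multiply both sides by x: 2 = -11 * x
Divide by -11: x = -2/11

x = -2/11


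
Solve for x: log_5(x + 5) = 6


Convert to exponential form: x + 5 = 5^6 = 15625
x = 15625 - 5 = 15620
Check: log_5(15620 + 5) = log_5(15625) = log_5(15625) = 6 ✓

x = 15620


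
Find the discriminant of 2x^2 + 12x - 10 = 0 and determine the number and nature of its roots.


For ax^2 + bx + c = 0, discriminant D = b^2 - 4ac
Here a = 2, b = 12, c = -10
D = (12)^2 - 4(2)(-10) = 144 + 80 = 224

D = 224 > 0 but not a perfect square
The equation has 2 distinct real irrational roots.

Discriminant = 224, 2 distinct real irrational roots


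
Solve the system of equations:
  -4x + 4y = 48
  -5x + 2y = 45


Using Cramer's rule:
Determinant D = (-4)(2) - (-5)(4) = -8 + 20 = 12
Dx = (48)(2) - (45)(4) = 96 - 180 = -84
Dy = (-4)(45) - (-5)(48) = -180 + 240 = 60
x = Dx/D = -84/12 = -7
y = Dy/D = 60/12 = 5

x = -7, y = 5


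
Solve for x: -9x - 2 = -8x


Starting with: -9x - 2 = -8x
Move all x terms to left: (-9 + 8)x = 0 + 2
Simplify: -x = 2
Divide both sides by -1: x = -2

x = -2


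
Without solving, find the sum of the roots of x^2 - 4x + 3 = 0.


By Vieta's formulas for ax^2 + bx + c = 0:
  Sum of roots = -b/a
  Product of roots = c/a

Here a = 1, b = -4, c = 3
Sum = -(-4)/1 = 4
Product = 3/1 = 3

Sum = 4


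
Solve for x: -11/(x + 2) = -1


Multiply both sides by (x + 2): -11 = -1(x + 2)
Distribute: -11 = -x - 2
-x = -11 + 2 = -9
x = 9

x = 9


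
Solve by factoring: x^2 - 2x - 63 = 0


We need two numbers that multiply to -63 and add to -2.
Those numbers are 7 and -9 (since 7 * (-9) = -63 and 7 + (-9) = -2).
So x^2 - 2x - 63 = (x + 7)(x - 9) = 0
Setting each factor to zero: x = -7 or x = 9

x = -7, x = 9


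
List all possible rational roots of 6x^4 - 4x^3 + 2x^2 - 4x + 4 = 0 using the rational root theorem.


Rational root theorem: possible roots are ±p/q where:
  p divides the constant term (4): p ∈ {1, 2, 4}
  q divides the leading coefficient (6): q ∈ {1, 2, 3, 6}

All possible rational roots: -4, -2, -4/3, -1, -2/3, -1/2, -1/3, -1/6, 1/6, 1/3, 1/2, 2/3, 1, 4/3, 2, 4

-4, -2, -4/3, -1, -2/3, -1/2, -1/3, -1/6, 1/6, 1/3, 1/2, 2/3, 1, 4/3, 2, 4


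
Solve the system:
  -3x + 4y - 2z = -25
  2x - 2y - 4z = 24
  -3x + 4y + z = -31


Using Cramer's rule. Expand each determinant along the first row.
D  = (-3)*[(-2)*1 - (-4)*4] - 4*[2*1 - (-4)*(-3)] + (-2)*[2*4 - (-2)*(-3)]
  = (-3)*(14) - 4*(-10) + (-2)*(2) = -6
Dx = (-25)*[(-2)*1 - (-4)*4] - 4*[24*1 - (-4)*(-31)] + (-2)*[24*4 - (-2)*(-31)]
  = (-25)*(14) - 4*(-100) + (-2)*(34) = -18
Dy = (-3)*[24*1 - (-4)*(-31)] - (-25)*[2*1 - (-4)*(-3)] + (-2)*[2*(-31) - 24*(-3)]
  = (-3)*(-100) - (-25)*(-10) + (-2)*(10) = 30
Dz = (-3)*[(-2)*(-31) - 24*4] - 4*[2*(-31) - 24*(-3)] + (-25)*[2*4 - (-2)*(-3)]
  = (-3)*(-34) - 4*(10) + (-25)*(2) = 12
x = Dx/D = -18/-6 = 3, y = Dy/D = 30/-6 = -5, z = Dz/D = 12/-6 = -2
Check eq1: (-3)(3) + (4)(-5) + (-2)(-2) = -25 = -25 ✓
Check eq2: (2)(3) + (-2)(-5) + (-4)(-2) = 24 = 24 ✓
Check eq3: (-3)(3) + (4)(-5) + (1)(-2) = -31 = -31 ✓

x = 3, y = -5, z = -2


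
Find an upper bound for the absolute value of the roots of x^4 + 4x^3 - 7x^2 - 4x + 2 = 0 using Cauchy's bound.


Cauchy's bound: all roots r satisfy |r| <= 1 + max(|a_i/a_n|) for i = 0,...,n-1
where a_n is the leading coefficient.

Coefficients: [1, 4, -7, -4, 2]
Leading coefficient a_n = 1
Ratios |a_i/a_n|: 4, 7, 4, 2
Maximum ratio: 7
Cauchy's bound: |r| <= 1 + 7 = 8

Upper bound = 8


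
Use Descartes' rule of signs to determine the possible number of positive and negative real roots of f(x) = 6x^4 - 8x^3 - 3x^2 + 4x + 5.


Descartes' rule of signs:

For positive roots, count sign changes in f(x) = 6x^4 - 8x^3 - 3x^2 + 4x + 5:
Signs of coefficients: +, -, -, +, +
Number of sign changes: 2
Possible positive real roots: 2, 0

For negative roots, examine f(-x) = 6x^4 + 8x^3 - 3x^2 - 4x + 5:
Signs of coefficients: +, +, -, -, +
Number of sign changes: 2
Possible negative real roots: 2, 0

Positive roots: 2 or 0; Negative roots: 2 or 0


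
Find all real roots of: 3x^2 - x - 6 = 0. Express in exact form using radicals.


Using the quadratic formula: x = (-b ± sqrt(b^2 - 4ac)) / (2a)
Here a = 3, b = -1, c = -6
Discriminant = b^2 - 4ac = (-1)^2 - 4(3)(-6) = 1 + 72 = 73
Since discriminant = 73 > 0, there are two real roots.
x = (1 ± sqrt(73)) / 6
Numerically: x ≈ 1.5907 or x ≈ -1.2573

x = (1 + sqrt(73)) / 6 or x = (1 - sqrt(73)) / 6


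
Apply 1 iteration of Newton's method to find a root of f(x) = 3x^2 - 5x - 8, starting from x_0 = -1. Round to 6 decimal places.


Newton's method: x_(n+1) = x_n - f(x_n)/f'(x_n)
f(x) = 3x^2 - 5x - 8
f'(x) = 6x - 5

Iteration 1:
  f(-1.000000) = 0.000000
  f'(-1.000000) = -11.000000
  x_1 = -1.000000 - (0.000000)/(-11.000000) = -1.000000

x_1 = -1.000000


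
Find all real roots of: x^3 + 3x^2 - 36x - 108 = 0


Let p(x) = x^3 + 3x^2 - 36x - 108. By the rational root theorem (leading coefficient 1), any rational root is an integer divisor of 108: try ±1, ±2, ... in turn.
Test x = 1: value = -140 ≠ 0.
Test x = -1: value = -70 ≠ 0.
Test x = 2: value = -160 ≠ 0.
Test x = -2: value = -32 ≠ 0.
Test x = 3: value = -162 ≠ 0.
Test x = -3: value = 0 ✓, so (x + 3) is a factor.
Synthetic division by (x + 3): bring down 1; 1(-3) + 3 = 0; 0(-3) - 36 = -36; (-36)(-3) - 108 = 0 → quotient x^2 - 36, remainder 0.
Solve the quadratic x^2 - 36 = 0: discriminant = 0^2 - 4(1)(-36) = 0 + 144 = 144.
sqrt(144) = 12, so x = (0 ± 12)/2: x = 6 or x = -6.

x = -6, x = -3, x = 6


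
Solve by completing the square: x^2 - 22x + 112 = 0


Start: x^2 - 22x + 112 = 0
Move constant: x^2 - 22x = -112
Half of -22 is -11, squared is 121
Add 121 to both sides: x^2 - 22x + 121 = 9
(x - 11)^2 = 9
x - 11 = ±3
x = 11 + 3 = 14 or x = 11 - 3 = 8

x = 8, x = 14


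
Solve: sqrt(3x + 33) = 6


Square both sides: 3x + 33 = 6^2 = 36
3x = 36 - 33 = 3
x = 1
Check: sqrt(3*1 + 33) = sqrt(36) = 6 ✓

x = 1


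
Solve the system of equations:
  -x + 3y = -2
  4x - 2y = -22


Using Cramer's rule:
Determinant D = (-1)(-2) - (4)(3) = 2 - 12 = -10
Dx = (-2)(-2) - (-22)(3) = 4 + 66 = 70
Dy = (-1)(-22) - (4)(-2) = 22 + 8 = 30
x = Dx/D = 70/-10 = -7
y = Dy/D = 30/-10 = -3

x = -7, y = -3


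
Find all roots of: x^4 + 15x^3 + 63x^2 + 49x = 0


The constant term is 0, so x = 0 is a root. Factor out x:
  x^3 + 15x^2 + 63x + 49 = 0
Let p(x) = x^3 + 15x^2 + 63x + 49. By the rational root theorem (leading coefficient 1), any rational root is an integer divisor of 49: try ±1, ±2, ... in turn.
Test x = 1: value = 128 ≠ 0.
Test x = -1: value = 0 ✓, so (x + 1) is a factor.
Synthetic division by (x + 1): bring down 1; 1(-1) + 15 = 14; 14(-1) + 63 = 49; 49(-1) + 49 = 0 → quotient x^2 + 14x + 49, remainder 0.
Solve the quadratic x^2 + 14x + 49 = 0: discriminant = 14^2 - 4(1)(49) = 196 - 196 = 0.
Discriminant = 0, so a double root: x = -14/2 = -7.
Collecting all roots found:

x = -7 (multiplicity 2), x = -1, x = 0


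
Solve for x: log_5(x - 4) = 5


Convert to exponential form: x - 4 = 5^5 = 3125
x = 3125 + 4 = 3129
Check: log_5(3129 - 4) = log_5(3125) = log_5(3125) = 5 ✓

x = 3129


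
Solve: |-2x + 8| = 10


An absolute value equation |expr| = 10 gives two cases:
Case 1: -2x + 8 = 10
  -2x = 2, so x = -1
Case 2: -2x + 8 = -10
  -2x = -18, so x = 9

x = -1, x = 9


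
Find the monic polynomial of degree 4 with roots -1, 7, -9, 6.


A monic polynomial with roots -1, 7, -9, 6 is:
p(x) = (x + 1)(x - 7)(x + 9)(x - 6)
After multiplying by (x + 1): x + 1
After multiplying by (x - 7): x^2 - 6x - 7
After multiplying by (x + 9): x^3 + 3x^2 - 61x - 63
After multiplying by (x - 6): x^4 - 3x^3 - 79x^2 + 303x + 378

x^4 - 3x^3 - 79x^2 + 303x + 378


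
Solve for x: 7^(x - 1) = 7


Express both sides with the same base.
7 = 7^1
Since the bases match, equate exponents: x - 1 = 1
So x = 1 - (-1) = 2

x = 2


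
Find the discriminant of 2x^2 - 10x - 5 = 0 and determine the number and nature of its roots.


For ax^2 + bx + c = 0, discriminant D = b^2 - 4ac
Here a = 2, b = -10, c = -5
D = (-10)^2 - 4(2)(-5) = 100 + 40 = 140

D = 140 > 0 but not a perfect square
The equation has 2 distinct real irrational roots.

Discriminant = 140, 2 distinct real irrational roots


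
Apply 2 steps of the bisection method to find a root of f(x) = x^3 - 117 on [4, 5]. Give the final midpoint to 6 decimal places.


f(x) = x^3 - 117
f(4) = -53 < 0
f(5) = 8 > 0

Step 1: midpoint = (4.000000 + 5.000000)/2 = 4.500000
  f(4.500000) = -25.875000
  f(mid) < 0, so root is in [4.500000, 5.000000]

Step 2: midpoint = (4.500000 + 5.000000)/2 = 4.750000
  f(4.750000) = -9.828125
  f(mid) < 0, so root is in [4.750000, 5.000000]

midpoint = 4.750000


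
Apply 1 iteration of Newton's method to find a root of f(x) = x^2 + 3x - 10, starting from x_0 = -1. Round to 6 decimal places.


Newton's method: x_(n+1) = x_n - f(x_n)/f'(x_n)
f(x) = x^2 + 3x - 10
f'(x) = 2x + 3

Iteration 1:
  f(-1.000000) = -12.000000
  f'(-1.000000) = 1.000000
  x_1 = -1.000000 - (-12.000000)/(1.000000) = 11.000000

x_1 = 11.000000


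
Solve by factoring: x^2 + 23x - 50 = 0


We need two numbers that multiply to -50 and add to 23.
Those numbers are -2 and 25 (since (-2) * 25 = -50 and (-2) + 25 = 23).
So x^2 + 23x - 50 = (x - 2)(x + 25) = 0
Setting each factor to zero: x = 2 or x = -25

x = -25, x = 2


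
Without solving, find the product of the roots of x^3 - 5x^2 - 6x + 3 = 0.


By Vieta's formulas for x^3 + bx^2 + cx + d = 0:
  r1 + r2 + r3 = -b/a = 5
  r1*r2 + r1*r3 + r2*r3 = c/a = -6
  r1*r2*r3 = -d/a = -3


Product = -3


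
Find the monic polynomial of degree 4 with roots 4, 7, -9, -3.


A monic polynomial with roots 4, 7, -9, -3 is:
p(x) = (x - 4)(x - 7)(x + 9)(x + 3)
After multiplying by (x - 4): x - 4
After multiplying by (x - 7): x^2 - 11x + 28
After multiplying by (x + 9): x^3 - 2x^2 - 71x + 252
After multiplying by (x + 3): x^4 + x^3 - 77x^2 + 39x + 756

x^4 + x^3 - 77x^2 + 39x + 756


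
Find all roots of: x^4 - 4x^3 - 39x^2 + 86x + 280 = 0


Let p(x) = x^4 - 4x^3 - 39x^2 + 86x + 280. By the rational root theorem (leading coefficient 1), any rational root is an integer divisor of 280: try ±1, ±2, ... in turn.
Test x = 1: value = 324 ≠ 0.
Test x = -1: value = 160 ≠ 0.
Test x = 2: value = 280 ≠ 0.
Test x = -2: value = 0 ✓, so (x + 2) is a factor.
Synthetic division by (x + 2): bring down 1; 1(-2) - 4 = -6; (-6)(-2) - 39 = -27; (-27)(-2) + 86 = 140; 140(-2) + 280 = 0 → quotient x^3 - 6x^2 - 27x + 140, remainder 0.
Continue with the quotient x^3 - 6x^2 - 27x + 140 (candidates must divide 140; re-test x = -2 first in case it repeats).
Test x = -2: value = 162 ≠ 0.
Test x = 4: value = 0 ✓, so (x - 4) is a factor.
Synthetic division by (x - 4): bring down 1; 1(4) - 6 = -2; (-2)(4) - 27 = -35; (-35)(4) + 140 = 0 → quotient x^2 - 2x - 35, remainder 0.
Solve the quadratic x^2 - 2x - 35 = 0: discriminant = (-2)^2 - 4(1)(-35) = 4 + 140 = 144.
sqrt(144) = 12, so x = (2 ± 12)/2: x = 7 or x = -5.
Collecting all roots found:

x = -5, x = -2, x = 4, x = 7


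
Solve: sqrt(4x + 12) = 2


Square both sides: 4x + 12 = 2^2 = 4
4x = 4 - 12 = -8
x = -2
Check: sqrt(4*(-2) + 12) = sqrt(4) = 2 ✓

x = -2


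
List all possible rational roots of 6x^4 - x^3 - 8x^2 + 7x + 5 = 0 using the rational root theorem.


Rational root theorem: possible roots are ±p/q where:
  p divides the constant term (5): p ∈ {1, 5}
  q divides the leading coefficient (6): q ∈ {1, 2, 3, 6}

All possible rational roots: -5, -5/2, -5/3, -1, -5/6, -1/2, -1/3, -1/6, 1/6, 1/3, 1/2, 5/6, 1, 5/3, 5/2, 5

-5, -5/2, -5/3, -1, -5/6, -1/2, -1/3, -1/6, 1/6, 1/3, 1/2, 5/6, 1, 5/3, 5/2, 5


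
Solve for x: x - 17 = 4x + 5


Starting with: x - 17 = 4x + 5
Move all x terms to left: (1 - 4)x = 5 + 17
Simplify: -3x = 22
Divide both sides by -3: x = -22/3

x = -22/3


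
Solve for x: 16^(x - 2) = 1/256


Express both sides with the same base.
1/256 = 16^(-2)
Since the bases match, equate exponents: x - 2 = -2
So x = -2 - (-2) = 0

x = 0


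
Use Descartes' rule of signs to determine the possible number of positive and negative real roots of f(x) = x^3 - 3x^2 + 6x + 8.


Descartes' rule of signs:

For positive roots, count sign changes in f(x) = x^3 - 3x^2 + 6x + 8:
Signs of coefficients: +, -, +, +
Number of sign changes: 2
Possible positive real roots: 2, 0

For negative roots, examine f(-x) = -x^3 - 3x^2 - 6x + 8:
Signs of coefficients: -, -, -, +
Number of sign changes: 1
Possible negative real roots: 1

Positive roots: 2 or 0; Negative roots: 1


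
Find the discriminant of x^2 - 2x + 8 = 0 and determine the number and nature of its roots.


For ax^2 + bx + c = 0, discriminant D = b^2 - 4ac
Here a = 1, b = -2, c = 8
D = (-2)^2 - 4(1)(8) = 4 - 32 = -28

D = -28 < 0
The equation has no real roots (2 complex conjugate roots).

Discriminant = -28, no real roots (2 complex conjugate roots)


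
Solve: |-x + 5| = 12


An absolute value equation |expr| = 12 gives two cases:
Case 1: -x + 5 = 12
  -x = 7, so x = -7
Case 2: -x + 5 = -12
  -x = -17, so x = 17

x = -7, x = 17


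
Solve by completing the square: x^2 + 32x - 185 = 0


Start: x^2 + 32x - 185 = 0
Move constant: x^2 + 32x = 185
Half of 32 is 16, squared is 256
Add 256 to both sides: x^2 + 32x + 256 = 441
(x + 16)^2 = 441
x + 16 = ±21
x = -16 + 21 = 5 or x = -16 - 21 = -37

x = -37, x = 5


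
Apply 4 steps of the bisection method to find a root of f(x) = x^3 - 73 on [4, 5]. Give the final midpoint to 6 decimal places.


f(x) = x^3 - 73
f(4) = -9 < 0
f(5) = 52 > 0

Step 1: midpoint = (4.000000 + 5.000000)/2 = 4.500000
  f(4.500000) = 18.125000
  f(mid) > 0, so root is in [4.000000, 4.500000]

Step 2: midpoint = (4.000000 + 4.500000)/2 = 4.250000
  f(4.250000) = 3.765625
  f(mid) > 0, so root is in [4.000000, 4.250000]

Step 3: midpoint = (4.000000 + 4.250000)/2 = 4.125000
  f(4.125000) = -2.810547
  f(mid) < 0, so root is in [4.125000, 4.250000]

Step 4: midpoint = (4.125000 + 4.250000)/2 = 4.187500
  f(4.187500) = 0.428467
  f(mid) > 0, so root is in [4.125000, 4.187500]

midpoint = 4.187500


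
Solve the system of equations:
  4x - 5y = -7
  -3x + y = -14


Using Cramer's rule:
Determinant D = (4)(1) - (-3)(-5) = 4 - 15 = -11
Dx = (-7)(1) - (-14)(-5) = -7 - 70 = -77
Dy = (4)(-14) - (-3)(-7) = -56 - 21 = -77
x = Dx/D = -77/-11 = 7
y = Dy/D = -77/-11 = 7

x = 7, y = 7


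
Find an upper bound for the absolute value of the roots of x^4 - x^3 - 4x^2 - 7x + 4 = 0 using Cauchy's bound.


Cauchy's bound: all roots r satisfy |r| <= 1 + max(|a_i/a_n|) for i = 0,...,n-1
where a_n is the leading coefficient.

Coefficients: [1, -1, -4, -7, 4]
Leading coefficient a_n = 1
Ratios |a_i/a_n|: 1, 4, 7, 4
Maximum ratio: 7
Cauchy's bound: |r| <= 1 + 7 = 8

Upper bound = 8


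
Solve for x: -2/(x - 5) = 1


Multiply both sides by (x - 5): -2 = 1(x - 5)
Distribute: -2 = x - 5
x = -2 + 5 = 3
x = 3

x = 3


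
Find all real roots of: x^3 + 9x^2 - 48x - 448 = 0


Let p(x) = x^3 + 9x^2 - 48x - 448. By the rational root theorem (leading coefficient 1), any rational root is an integer divisor of 448: try ±1, ±2, ... in turn.
Test x = 1: value = -486 ≠ 0.
Test x = -1: value = -392 ≠ 0.
Test x = 2: value = -500 ≠ 0.
Test x = -2: value = -324 ≠ 0.
Test x = 4: value = -432 ≠ 0.
Test x = -4: value = -176 ≠ 0.
Test x = 7: value = 0 ✓, so (x - 7) is a factor.
Synthetic division by (x - 7): bring down 1; 1(7) + 9 = 16; 16(7) - 48 = 64; 64(7) - 448 = 0 → quotient x^2 + 16x + 64, remainder 0.
Solve the quadratic x^2 + 16x + 64 = 0: discriminant = 16^2 - 4(1)(64) = 256 - 256 = 0.
Discriminant = 0, so a double root: x = -16/2 = -8.

x = -8 (multiplicity 2), x = 7


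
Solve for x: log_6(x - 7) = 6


Convert to exponential form: x - 7 = 6^6 = 46656
x = 46656 + 7 = 46663
Check: log_6(46663 - 7) = log_6(46656) = log_6(46656) = 6 ✓

x = 46663


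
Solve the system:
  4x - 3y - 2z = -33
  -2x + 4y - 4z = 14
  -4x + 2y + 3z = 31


Using Cramer's rule. Expand each determinant along the first row.
D  = 4*[4*3 - (-4)*2] - (-3)*[(-2)*3 - (-4)*(-4)] + (-2)*[(-2)*2 - 4*(-4)]
  = 4*(20) - (-3)*(-22) + (-2)*(12) = -10
Dx = (-33)*[4*3 - (-4)*2] - (-3)*[14*3 - (-4)*31] + (-2)*[14*2 - 4*31]
  = (-33)*(20) - (-3)*(166) + (-2)*(-96) = 30
Dy = 4*[14*3 - (-4)*31] - (-33)*[(-2)*3 - (-4)*(-4)] + (-2)*[(-2)*31 - 14*(-4)]
  = 4*(166) - (-33)*(-22) + (-2)*(-6) = -50
Dz = 4*[4*31 - 14*2] - (-3)*[(-2)*31 - 14*(-4)] + (-33)*[(-2)*2 - 4*(-4)]
  = 4*(96) - (-3)*(-6) + (-33)*(12) = -30
x = Dx/D = 30/-10 = -3, y = Dy/D = -50/-10 = 5, z = Dz/D = -30/-10 = 3
Check eq1: (4)(-3) + (-3)(5) + (-2)(3) = -33 = -33 ✓
Check eq2: (-2)(-3) + (4)(5) + (-4)(3) = 14 = 14 ✓
Check eq3: (-4)(-3) + (2)(5) + (3)(3) = 31 = 31 ✓

x = -3, y = 5, z = 3
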